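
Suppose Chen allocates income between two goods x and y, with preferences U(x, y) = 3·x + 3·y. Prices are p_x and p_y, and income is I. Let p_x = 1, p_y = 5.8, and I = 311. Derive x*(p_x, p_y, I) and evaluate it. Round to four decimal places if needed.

Linear utility — the consumer picks whichever good has higher MU/price: 3/1 = 3 vs 3/5.8 = 0.5172.
x gives more utility per dollar, so spend all income on x: x* = I/p_x, y* = 0.
Numerically: x* = 311, y* = 0.

x* = 311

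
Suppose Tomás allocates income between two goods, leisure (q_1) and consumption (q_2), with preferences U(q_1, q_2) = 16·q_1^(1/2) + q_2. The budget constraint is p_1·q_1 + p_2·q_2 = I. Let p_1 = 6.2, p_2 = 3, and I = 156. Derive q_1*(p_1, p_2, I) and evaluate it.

q_1* = 14.9844

MU_q_1 = 8/√q_1, MU_q_2 = 1. Tangency: 8/√q_1 = p_1/p_2.
Solve: √q_1 = 8·p_2/p_1, so q_1*(p_1,p_2) = (8·p_2/p_1)², and q_2* = (I − p_1·q_1*)/p_2.
Plugging in: q_1* = (8·3/6.2)² = 14.9844.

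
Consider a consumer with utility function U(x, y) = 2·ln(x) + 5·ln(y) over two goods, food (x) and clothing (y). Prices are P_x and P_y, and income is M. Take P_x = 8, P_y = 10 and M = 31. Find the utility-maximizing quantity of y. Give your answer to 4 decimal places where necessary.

y* = 2.2143

Tangency: MRS = (2/5)·y/x = P_x/P_y.
So 2·P_y·y = 5·P_x·x; combined with the budget, a share 2/7 of income goes to x.
Demand: x*(P_x,P_y,M) = 2/7·M/P_x and y* = 5/7·M/P_y.
At P_x=8, P_y=10, M=31: y* = 5/7·31/10 = 2.2143.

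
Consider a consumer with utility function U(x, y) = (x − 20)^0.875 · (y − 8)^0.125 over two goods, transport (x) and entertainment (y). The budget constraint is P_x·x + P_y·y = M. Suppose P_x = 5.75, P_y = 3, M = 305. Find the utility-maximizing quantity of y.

This is Cobb-Douglas in (x−20, y−8): tangency gives 0.875·P_y·(y−8) = 0.125·P_x·(x−20).
After buying the subsistence bundle (20, 8), a share 0.875 of the remaining income goes to x: x* = 20 + 0.875·(M − 20P_x − 8P_y)/P_x.
Discretionary income = 305 − 20·5.75 − 8·3 = 166; y* = 8 + 0.125·166/3 = 14.9167.

y* = 14.9167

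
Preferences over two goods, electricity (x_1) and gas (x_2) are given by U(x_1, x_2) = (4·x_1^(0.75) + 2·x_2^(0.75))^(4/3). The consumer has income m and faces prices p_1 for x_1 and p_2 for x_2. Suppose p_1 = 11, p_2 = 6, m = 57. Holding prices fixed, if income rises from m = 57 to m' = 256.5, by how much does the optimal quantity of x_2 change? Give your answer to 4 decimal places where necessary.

MU_x_1 ∝ 4·x_1^(-0.25), MU_x_2 ∝ 2·x_2^(-0.25), so MRS = 2·(x_2/x_1)^(0.25) = p_1/p_2.
Hence x_2/x_1 = ((1/2)·p_1/p_2)^(1/(0.25)), i.e. raised to the 4 power.
Substitute x_2 = (x_2/x_1)·x_1 into the budget: x_1* = m/(p_1 + p_2·(x_2/x_1)).
Numerically x_2/x_1 = 0.706067, so x_1* = 57/(11 + 6·0.706067) = 3.741 and x_2* = 0.706067·3.741 = 2.6414.
At m' = 256.5: x_2* = 11.8864. Change: 11.8864 − 2.6414 = 9.245.

Δx_2* = 9.245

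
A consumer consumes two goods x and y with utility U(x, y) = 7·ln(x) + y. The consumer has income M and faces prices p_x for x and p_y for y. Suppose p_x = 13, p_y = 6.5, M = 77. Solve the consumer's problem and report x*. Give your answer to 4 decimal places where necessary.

So x*(p_x,p_y) = 7·p_y/p_x, independent of income; and y* = (M − 7·p_y)/p_y.
At the given prices: x* = 7·6.5/13 = 3.5.

x* = 3.5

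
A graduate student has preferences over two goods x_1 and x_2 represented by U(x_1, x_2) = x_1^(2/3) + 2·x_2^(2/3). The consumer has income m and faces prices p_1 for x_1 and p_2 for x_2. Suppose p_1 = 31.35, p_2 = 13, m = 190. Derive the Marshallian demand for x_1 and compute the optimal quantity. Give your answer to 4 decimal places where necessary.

x_1* = 0.1275

From the CES first-order condition, (1/2)·(x_2/x_1)^(1/3) = p_1/p_2.
Solve for the ratio: x_2/x_1 = [2·p_1/p_2]^(3).
With the ratio pinned down, the budget gives x_1* = m/(p_1 + p_2·(x_2/x_1)) and x_2* = (x_2/x_1)·x_1*.
Numerically x_2/x_1 = 112.194758, so x_1* = 190/(31.35 + 13·112.194758) = 0.1275.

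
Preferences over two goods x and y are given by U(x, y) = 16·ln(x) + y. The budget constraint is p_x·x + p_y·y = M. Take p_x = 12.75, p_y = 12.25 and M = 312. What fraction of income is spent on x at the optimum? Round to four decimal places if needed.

share on x = 0.6282

Set MRS = p_x/p_y: (16/x)/1 = p_x/p_y.
So x*(p_x,p_y) = 16·p_y/p_x, independent of income; and y* = (M − 16·p_y)/p_y.
At the given prices: x* = 16·12.25/12.75 = 15.3725, and y* = 9.4694.
Expenditure on x: 12.75·15.3725 = 196; share = 0.6282.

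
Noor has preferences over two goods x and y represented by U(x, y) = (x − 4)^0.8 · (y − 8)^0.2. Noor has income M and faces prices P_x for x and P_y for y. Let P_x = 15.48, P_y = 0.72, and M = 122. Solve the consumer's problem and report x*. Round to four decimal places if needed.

Discretionary income = 122 − 4·15.48 − 8·0.72 = 54.32; x* = 4 + 0.8·54.32/15.48 = 6.8072.

x* = 6.8072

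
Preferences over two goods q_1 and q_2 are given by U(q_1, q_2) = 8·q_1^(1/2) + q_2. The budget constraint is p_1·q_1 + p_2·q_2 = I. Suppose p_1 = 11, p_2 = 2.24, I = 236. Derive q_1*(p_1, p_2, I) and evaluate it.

q_1* = 0.6635

Thus q_1* = (4·p_2/p_1)² — independent of I — with the rest of income spent on q_2.
Plugging in: q_1* = (4·2.24/11)² = 0.6635.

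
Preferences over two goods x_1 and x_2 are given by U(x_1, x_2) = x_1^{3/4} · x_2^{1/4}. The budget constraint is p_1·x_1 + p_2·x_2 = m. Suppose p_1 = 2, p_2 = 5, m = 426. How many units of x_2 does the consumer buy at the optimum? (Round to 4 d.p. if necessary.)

MU_x_1/MU_x_2 = (0.75·x_2)/(0.25·x_1); tangency sets this equal to p_1/p_2.
Rearranging, p_2·x_2 = (1/3)·p_1·x_1. Substituting into the budget gives p_1·x_1·(1 + (1/3)) = m.
Demand: x_1*(p_1,p_2,m) = 0.75·m/p_1 and x_2* = 0.25·m/p_2.
At p_1=2, p_2=5, m=426: x_2* = 0.25·426/5 = 21.3.

x_2* = 21.3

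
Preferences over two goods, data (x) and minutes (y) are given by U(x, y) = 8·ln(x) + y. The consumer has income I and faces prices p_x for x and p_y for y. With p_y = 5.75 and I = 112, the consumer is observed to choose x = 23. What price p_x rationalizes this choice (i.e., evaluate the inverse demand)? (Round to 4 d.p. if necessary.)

Set MRS = p_x/p_y: (8/x)/1 = p_x/p_y.
So x*(p_x,p_y) = 8·p_y/p_x, independent of income; and y* = (I − 8·p_y)/p_y.
Set x* = 23 in the demand function and solve for p_x: p_x = 2.

p_x = 2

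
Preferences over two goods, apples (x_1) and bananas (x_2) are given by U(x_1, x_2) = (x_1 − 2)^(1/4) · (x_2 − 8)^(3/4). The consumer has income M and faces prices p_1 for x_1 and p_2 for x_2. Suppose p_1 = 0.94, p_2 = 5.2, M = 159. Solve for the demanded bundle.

Discretionary income = 159 − 2·0.94 − 8·5.2 = 115.52; x_1* = 2 + 0.25·115.52/0.94 = 32.7234; x_2* = 8 + 0.75·115.52/5.2 = 24.6615.

x_1* = 32.7234, x_2* = 24.6615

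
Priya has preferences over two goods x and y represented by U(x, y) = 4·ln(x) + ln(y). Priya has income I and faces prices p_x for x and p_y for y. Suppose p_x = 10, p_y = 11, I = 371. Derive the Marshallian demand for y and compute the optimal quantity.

y* = 6.7455

MU_x/MU_y = (4·y)/(x); tangency sets this equal to p_x/p_y.
Rearranging, p_y·y = (1/4)·p_x·x. Substituting into the budget gives p_x·x·(1 + (1/4)) = I.
Demand: x*(p_x,p_y,I) = 0.8·I/p_x and y* = 0.2·I/p_y.
At p_x=10, p_y=11, I=371: y* = 0.2·371/11 = 6.7455.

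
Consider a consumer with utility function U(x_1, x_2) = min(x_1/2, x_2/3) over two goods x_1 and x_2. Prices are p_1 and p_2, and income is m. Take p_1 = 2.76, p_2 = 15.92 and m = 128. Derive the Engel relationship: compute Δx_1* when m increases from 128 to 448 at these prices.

Δx_1* = 12.012

With perfect complements, no substitution: consume in ratio x_1:x_2 = 2:3.
Budget: p_1·x_1 + p_2·(3/2)·x_1 = m, so (2·p_1 + 3·p_2)·x_1 = 2·m.
Demand: x_1*(p_1,p_2,m) = 2·m/(2·p_1 + 3·p_2), x_2* = 3·m/(2·p_1 + 3·p_2).
Here 2·2.76 + 3·15.92 = 53.28, giving x_1* = 4.8048.
At m' = 448: x_1* = 16.8168. Change: 16.8168 − 4.8048 = 12.012.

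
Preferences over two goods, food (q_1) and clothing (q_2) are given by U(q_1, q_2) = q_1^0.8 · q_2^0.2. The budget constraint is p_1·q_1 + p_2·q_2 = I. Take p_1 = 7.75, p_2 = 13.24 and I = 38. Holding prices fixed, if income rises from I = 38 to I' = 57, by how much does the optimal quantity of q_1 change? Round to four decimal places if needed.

Δq_1* = 1.9613

Demand: q_1*(p_1,p_2,I) = 0.8·I/p_1 and q_2* = 0.2·I/p_2.
At p_1=7.75, p_2=13.24, I=38: q_1* = 0.8·38/7.75 = 3.9226.
At I' = 57: q_1* = 5.8839. Change: 5.8839 − 3.9226 = 1.9613.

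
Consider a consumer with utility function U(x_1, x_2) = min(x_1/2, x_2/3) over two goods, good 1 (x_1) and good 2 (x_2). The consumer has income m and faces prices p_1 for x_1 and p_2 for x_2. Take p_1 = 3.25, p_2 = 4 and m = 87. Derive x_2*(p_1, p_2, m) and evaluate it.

With perfect complements, no substitution: consume in ratio x_1:x_2 = 2:3.
Budget: p_1·x_1 + p_2·(3/2)·x_1 = m, so (2·p_1 + 3·p_2)·x_1 = 2·m.
Demand: x_1*(p_1,p_2,m) = 2·m/(2·p_1 + 3·p_2), x_2* = 3·m/(2·p_1 + 3·p_2).
Here 2·3.25 + 3·4 = 18.5, giving x_2* = 14.1081.

x_2* = 14.1081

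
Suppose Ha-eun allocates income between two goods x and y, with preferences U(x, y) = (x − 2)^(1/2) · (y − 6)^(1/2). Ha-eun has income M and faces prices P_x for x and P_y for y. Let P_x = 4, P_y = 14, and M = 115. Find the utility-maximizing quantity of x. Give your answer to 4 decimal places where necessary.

Let x' = x−2, y' = y−6. MRS = y'/x' = P_x/P_y.
Substituting into the budget: x* = 2 + 0.5·(M − 2·P_x − 6·P_y)/P_x, and y* = 6 + 0.5·(…)/P_y.
Discretionary income = 115 − 2·4 − 6·14 = 23; x* = 2 + 0.5·23/4 = 4.875.

x* = 4.875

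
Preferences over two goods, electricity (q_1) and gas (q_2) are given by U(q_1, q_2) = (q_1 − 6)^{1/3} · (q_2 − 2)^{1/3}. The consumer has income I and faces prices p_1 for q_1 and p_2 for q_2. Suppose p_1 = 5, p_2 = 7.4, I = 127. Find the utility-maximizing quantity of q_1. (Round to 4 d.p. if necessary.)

MRS = (q_2−2)/(q_1−6). Tangency with p_1/p_2 gives q_2−2 = (p_1/p_2)·(q_1−6).
Substituting into the budget: q_1* = 6 + 0.5·(I − 6·p_1 − 2·p_2)/p_1, and q_2* = 2 + 0.5·(…)/p_2.
Discretionary income = 127 − 6·5 − 2·7.4 = 82.2; q_1* = 6 + 0.5·82.2/5 = 14.22.

q_1* = 14.22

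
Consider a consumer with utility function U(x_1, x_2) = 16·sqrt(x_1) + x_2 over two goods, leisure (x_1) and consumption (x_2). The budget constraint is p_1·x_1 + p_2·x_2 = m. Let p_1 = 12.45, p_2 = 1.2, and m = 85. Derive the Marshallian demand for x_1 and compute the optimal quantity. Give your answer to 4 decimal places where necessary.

Plugging in: x_1* = (8·1.2/12.45)² = 0.5946.

x_1* = 0.5946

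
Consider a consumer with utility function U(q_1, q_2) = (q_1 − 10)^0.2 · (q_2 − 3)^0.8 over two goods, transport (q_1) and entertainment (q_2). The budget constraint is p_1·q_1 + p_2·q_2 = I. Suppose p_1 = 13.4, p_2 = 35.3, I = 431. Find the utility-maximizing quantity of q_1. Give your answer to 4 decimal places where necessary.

q_1* = 12.8522

MRS = (1/4)·(q_2−3)/(q_1−10). Tangency with p_1/p_2 gives q_2−3 = 4·(p_1/p_2)·(q_1−10).
Substituting into the budget: q_1* = 10 + 0.2·(I − 10·p_1 − 3·p_2)/p_1, and q_2* = 3 + 0.8·(…)/p_2.
Discretionary income = 431 − 10·13.4 − 3·35.3 = 191.1; q_1* = 10 + 0.2·191.1/13.4 = 12.8522.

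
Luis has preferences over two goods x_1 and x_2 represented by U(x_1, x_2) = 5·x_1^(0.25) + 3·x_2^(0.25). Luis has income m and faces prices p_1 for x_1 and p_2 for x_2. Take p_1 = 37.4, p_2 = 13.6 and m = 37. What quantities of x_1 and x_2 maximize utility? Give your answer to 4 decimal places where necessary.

MRS = MU_x_1/MU_x_2 = (5/3)·(x_2/x_1)^(0.75). Set equal to p_1/p_2.
Solve for the ratio: x_2/x_1 = [(3/5)·p_1/p_2]^(4/3).
Substitute x_2 = (x_2/x_1)·x_1 into the budget: x_1* = m/(p_1 + p_2·(x_2/x_1)).
Numerically x_2/x_1 = 1.949748, so x_1* = 37/(37.4 + 13.6·1.949748) = 0.5789 and x_2* = 1.949748·0.5789 = 1.1287.

x_1* = 0.5789, x_2* = 1.1287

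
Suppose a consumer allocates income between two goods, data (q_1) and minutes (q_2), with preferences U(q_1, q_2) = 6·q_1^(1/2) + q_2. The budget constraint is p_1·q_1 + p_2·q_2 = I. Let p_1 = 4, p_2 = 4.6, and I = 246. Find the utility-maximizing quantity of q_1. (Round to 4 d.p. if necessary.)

Solve: √q_1 = 3·p_2/p_1, so q_1*(p_1,p_2) = (3·p_2/p_1)², and q_2* = (I − p_1·q_1*)/p_2.
Plugging in: q_1* = (3·4.6/4)² = 11.9025.

q_1* = 11.9025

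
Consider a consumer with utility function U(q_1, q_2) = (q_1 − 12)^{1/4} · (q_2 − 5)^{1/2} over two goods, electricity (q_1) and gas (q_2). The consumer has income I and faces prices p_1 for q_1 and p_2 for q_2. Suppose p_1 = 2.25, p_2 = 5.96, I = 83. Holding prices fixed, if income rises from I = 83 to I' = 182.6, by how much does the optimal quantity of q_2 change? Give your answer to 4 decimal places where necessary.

Δq_2* = 11.1409

This is Cobb-Douglas in (q_1−12, q_2−5): tangency gives 0.25·p_2·(q_2−5) = 0.5·p_1·(q_1−12).
After buying the subsistence bundle (12, 5), a share 1/3 of the remaining income goes to q_1: q_1* = 12 + 1/3·(I − 12p_1 − 5p_2)/p_1.
Discretionary income = 83 − 12·2.25 − 5·5.96 = 26.2; q_2* = 5 + 2/3·26.2/5.96 = 7.9306.
At I' = 182.6: q_2* = 19.0716. Change: 19.0716 − 7.9306 = 11.1409.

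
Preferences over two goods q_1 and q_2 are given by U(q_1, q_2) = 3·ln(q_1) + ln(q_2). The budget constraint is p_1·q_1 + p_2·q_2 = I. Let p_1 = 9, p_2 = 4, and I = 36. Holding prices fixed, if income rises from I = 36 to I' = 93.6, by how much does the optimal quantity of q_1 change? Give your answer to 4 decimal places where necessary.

Δq_1* = 4.8

Demand: q_1*(p_1,p_2,I) = 0.75·I/p_1 and q_2* = 0.25·I/p_2.
At p_1=9, p_2=4, I=36: q_1* = 0.75·36/9 = 3.
At I' = 93.6: q_1* = 7.8. Change: 7.8 − 3 = 4.8.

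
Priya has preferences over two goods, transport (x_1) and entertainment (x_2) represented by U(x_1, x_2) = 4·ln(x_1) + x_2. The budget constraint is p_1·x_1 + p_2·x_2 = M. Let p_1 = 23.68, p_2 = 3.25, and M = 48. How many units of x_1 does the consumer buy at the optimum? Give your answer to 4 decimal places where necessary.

Set MRS = p_1/p_2: (4/x_1)/1 = p_1/p_2.
So x_1*(p_1,p_2) = 4·p_2/p_1, independent of income; and x_2* = (M − 4·p_2)/p_2.
At the given prices: x_1* = 4·3.25/23.68 = 0.549.

x_1* = 0.549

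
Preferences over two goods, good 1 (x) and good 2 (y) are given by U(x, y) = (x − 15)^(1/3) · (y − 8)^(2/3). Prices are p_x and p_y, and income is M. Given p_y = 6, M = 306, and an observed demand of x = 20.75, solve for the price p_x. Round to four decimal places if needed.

MRS = (1/2)·(y−8)/(x−15). Tangency with p_x/p_y gives y−8 = 2·(p_x/p_y)·(x−15).
After buying the subsistence bundle (15, 8), a share 1/3 of the remaining income goes to x: x* = 15 + 1/3·(M − 15p_x − 8p_y)/p_x.
Set x* = 20.75 in the demand function and solve for p_x: p_x = 8.

p_x = 8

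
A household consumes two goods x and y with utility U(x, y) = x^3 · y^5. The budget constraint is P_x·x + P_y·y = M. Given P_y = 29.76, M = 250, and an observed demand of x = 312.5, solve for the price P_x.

P_x = 0.3

MU_x/MU_y = (3·y)/(5·x); tangency sets this equal to P_x/P_y.
So 3·P_y·y = 5·P_x·x; combined with the budget, a share 0.375 of income goes to x.
Demand: x*(P_x,P_y,M) = 0.375·M/P_x and y* = 0.625·M/P_y.
Set x* = 312.5 in the demand function and solve for P_x: P_x = 0.3.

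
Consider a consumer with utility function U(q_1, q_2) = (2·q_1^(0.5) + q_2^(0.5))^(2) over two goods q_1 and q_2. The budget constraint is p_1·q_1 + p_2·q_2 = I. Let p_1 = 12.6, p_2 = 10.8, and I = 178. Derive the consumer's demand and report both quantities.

From the CES first-order condition, 2·(q_2/q_1)^(0.5) = p_1/p_2.
Solve for the ratio: q_2/q_1 = [(1/2)·p_1/p_2]^(2).
Substitute q_2 = (q_2/q_1)·q_1 into the budget: q_1* = I/(p_1 + p_2·(q_2/q_1)).
Numerically q_2/q_1 = 0.340278, so q_1* = 178/(12.6 + 10.8·0.340278) = 10.937 and q_2* = 0.340278·10.937 = 3.7216.

q_1* = 10.937, q_2* = 3.7216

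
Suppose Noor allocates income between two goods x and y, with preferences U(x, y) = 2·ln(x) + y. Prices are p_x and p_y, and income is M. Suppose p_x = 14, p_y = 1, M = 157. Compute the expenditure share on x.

Set MRS = p_x/p_y: (2/x)/1 = p_x/p_y.
So x*(p_x,p_y) = 2·p_y/p_x, independent of income; and y* = (M − 2·p_y)/p_y.
At the given prices: x* = 2·1/14 = 0.1429, and y* = 155.
Expenditure on x: 14·0.1429 = 2; share = 0.0127.

share on x = 0.0127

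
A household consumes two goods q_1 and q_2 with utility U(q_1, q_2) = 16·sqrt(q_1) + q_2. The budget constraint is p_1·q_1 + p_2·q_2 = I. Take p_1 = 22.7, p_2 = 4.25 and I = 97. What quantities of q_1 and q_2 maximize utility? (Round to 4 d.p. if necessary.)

Thus q_1* = (8·p_2/p_1)² — independent of I — with the rest of income spent on q_2.
Plugging in: q_1* = (8·4.25/22.7)² = 2.2434, q_2* = 10.8412.

q_1* = 2.2434, q_2* = 10.8412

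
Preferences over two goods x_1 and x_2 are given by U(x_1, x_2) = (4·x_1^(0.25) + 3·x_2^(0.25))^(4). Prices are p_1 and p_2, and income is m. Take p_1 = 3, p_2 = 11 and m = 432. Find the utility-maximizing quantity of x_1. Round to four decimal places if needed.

x_1* = 99.8682

MRS = MU_x_1/MU_x_2 = (4/3)·(x_2/x_1)^(0.75). Set equal to p_1/p_2.
Solve for the ratio: x_2/x_1 = [(3/4)·p_1/p_2]^(4/3).
With the ratio pinned down, the budget gives x_1* = m/(p_1 + p_2·(x_2/x_1)) and x_2* = (x_2/x_1)·x_1*.
Numerically x_2/x_1 = 0.120518, so x_1* = 432/(3 + 11·0.120518) = 99.8682.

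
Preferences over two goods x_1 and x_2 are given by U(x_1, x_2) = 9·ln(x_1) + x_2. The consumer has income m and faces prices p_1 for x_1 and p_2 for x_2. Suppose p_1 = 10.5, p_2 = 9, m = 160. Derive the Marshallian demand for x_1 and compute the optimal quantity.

MU_x_1 = 9/x_1, MU_x_2 = 1. Tangency: 9/x_1 = p_1/p_2.
So x_1*(p_1,p_2) = 9·p_2/p_1, independent of income; and x_2* = (m − 9·p_2)/p_2.
At the given prices: x_1* = 9·9/10.5 = 7.7143.

x_1* = 7.7143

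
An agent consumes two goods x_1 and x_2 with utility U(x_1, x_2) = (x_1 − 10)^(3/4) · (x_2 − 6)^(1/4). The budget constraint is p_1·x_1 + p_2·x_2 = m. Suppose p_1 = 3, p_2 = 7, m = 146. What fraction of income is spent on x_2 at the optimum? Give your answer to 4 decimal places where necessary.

share on x_2 = 0.4144

Let x_1' = x_1−10, x_2' = x_2−6. MRS = 3·x_2'/x_1' = p_1/p_2.
Substituting into the budget: x_1* = 10 + 0.75·(m − 10·p_1 − 6·p_2)/p_1, and x_2* = 6 + 0.25·(…)/p_2.
Discretionary income = 146 − 10·3 − 6·7 = 74; x_1* = 10 + 0.75·74/3 = 28.5; x_2* = 6 + 0.25·74/7 = 8.6429.
Expenditure on x_2: 7·8.6429 = 60.5; share = 0.4144.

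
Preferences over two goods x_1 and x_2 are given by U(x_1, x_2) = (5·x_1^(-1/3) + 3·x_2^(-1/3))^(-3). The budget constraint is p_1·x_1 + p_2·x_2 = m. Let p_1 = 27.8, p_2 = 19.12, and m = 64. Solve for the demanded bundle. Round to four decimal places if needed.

x_1* = 1.4204, x_2* = 1.2821

From the CES first-order condition, (5/3)·(x_2/x_1)^(4/3) = p_1/p_2.
Hence x_2/x_1 = ((3/5)·p_1/p_2)^(1/(4/3)), i.e. raised to the 0.75 power.
Substitute x_2 = (x_2/x_1)·x_1 into the budget: x_1* = m/(p_1 + p_2·(x_2/x_1)).
Numerically x_2/x_1 = 0.902674, so x_1* = 64/(27.8 + 19.12·0.902674) = 1.4204 and x_2* = 0.902674·1.4204 = 1.2821.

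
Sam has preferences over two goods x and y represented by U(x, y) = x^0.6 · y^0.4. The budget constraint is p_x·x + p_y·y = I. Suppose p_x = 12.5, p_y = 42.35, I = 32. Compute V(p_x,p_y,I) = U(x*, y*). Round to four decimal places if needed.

V = 0.8016

Demand: x*(p_x,p_y,I) = 0.6·I/p_x and y* = 0.4·I/p_y.
At p_x=12.5, p_y=42.35, I=32: x* = 0.6·32/12.5 = 1.536, y* = 0.3022.
Utility at the optimum: U(1.536, 0.3022) = 0.8016.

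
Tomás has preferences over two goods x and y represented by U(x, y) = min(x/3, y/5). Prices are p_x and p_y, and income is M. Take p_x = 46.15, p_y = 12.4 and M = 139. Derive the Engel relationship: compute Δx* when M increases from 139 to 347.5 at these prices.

Δx* = 3.1205

Leontief preferences: the optimum is at the kink where x/3 = y/5, i.e. y = (5/3)·x.
Budget: p_x·x + p_y·(5/3)·x = M, so (3·p_x + 5·p_y)·x = 3·M.
Demand: x*(p_x,p_y,M) = 3·M/(3·p_x + 5·p_y), y* = 5·M/(3·p_x + 5·p_y).
Here 3·46.15 + 5·12.4 = 200.45, giving x* = 2.0803.
At M' = 347.5: x* = 5.2008. Change: 5.2008 − 2.0803 = 3.1205.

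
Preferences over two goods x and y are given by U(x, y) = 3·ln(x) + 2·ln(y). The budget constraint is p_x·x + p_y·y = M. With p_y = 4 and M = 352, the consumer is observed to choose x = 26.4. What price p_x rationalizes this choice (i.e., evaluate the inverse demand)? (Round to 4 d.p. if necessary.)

Tangency: MRS = (3/2)·y/x = p_x/p_y.
So 3·p_y·y = 2·p_x·x; combined with the budget, a share 0.6 of income goes to x.
Demand: x*(p_x,p_y,M) = 0.6·M/p_x and y* = 0.4·M/p_y.
Set x* = 26.4 in the demand function and solve for p_x: p_x = 8.

p_x = 8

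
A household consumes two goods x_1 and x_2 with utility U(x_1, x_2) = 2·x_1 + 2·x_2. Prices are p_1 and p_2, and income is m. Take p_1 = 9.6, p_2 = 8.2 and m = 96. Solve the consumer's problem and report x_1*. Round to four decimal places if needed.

x_1* = 0

Perfect substitutes: compare marginal utility per dollar. 2/p_1 vs 2/p_2 → 0.2083 vs 0.2439.
x_2 gives more utility per dollar, so spend all income on x_2: x_2* = m/p_2, x_1* = 0.
Numerically: x_1* = 0, x_2* = 11.7073.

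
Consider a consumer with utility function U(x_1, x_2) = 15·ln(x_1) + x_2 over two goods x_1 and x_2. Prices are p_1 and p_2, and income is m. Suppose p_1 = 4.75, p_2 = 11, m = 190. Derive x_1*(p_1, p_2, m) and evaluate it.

MU_x_1 = 15/x_1, MU_x_2 = 1. Tangency: 15/x_1 = p_1/p_2.
So x_1*(p_1,p_2) = 15·p_2/p_1, independent of income; and x_2* = (m − 15·p_2)/p_2.
At the given prices: x_1* = 15·11/4.75 = 34.7368.

x_1* = 34.7368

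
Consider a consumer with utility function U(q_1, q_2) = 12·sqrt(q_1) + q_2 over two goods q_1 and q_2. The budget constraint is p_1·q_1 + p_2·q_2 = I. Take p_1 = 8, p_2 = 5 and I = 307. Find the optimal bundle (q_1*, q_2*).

q_1* = 14.0625, q_2* = 38.9

Utility is quasi-linear in q_2; the FOC for q_1 is 6/√q_1 = p_1/p_2.
Solve: √q_1 = 6·p_2/p_1, so q_1*(p_1,p_2) = (6·p_2/p_1)², and q_2* = (I − p_1·q_1*)/p_2.
Plugging in: q_1* = (6·5/8)² = 14.0625, q_2* = 38.9.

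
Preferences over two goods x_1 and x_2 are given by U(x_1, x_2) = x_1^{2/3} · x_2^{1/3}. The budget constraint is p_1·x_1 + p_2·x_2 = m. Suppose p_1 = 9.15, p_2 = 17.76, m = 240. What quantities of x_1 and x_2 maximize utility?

x_1* = 17.4863, x_2* = 4.5045

The MRS is 2·x_2/x_1. Set MRS = p_1/p_2.
So 2/3·p_2·x_2 = 1/3·p_1·x_1; combined with the budget, a share 2/3 of income goes to x_1.
Demand: x_1*(p_1,p_2,m) = 2/3·m/p_1 and x_2* = 1/3·m/p_2.
At p_1=9.15, p_2=17.76, m=240: x_1* = 2/3·240/9.15 = 17.4863, x_2* = 4.5045.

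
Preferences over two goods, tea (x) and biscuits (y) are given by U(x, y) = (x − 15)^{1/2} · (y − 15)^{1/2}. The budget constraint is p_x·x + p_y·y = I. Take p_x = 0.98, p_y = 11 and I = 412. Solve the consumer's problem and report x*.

x* = 133.5204

Let x' = x−15, y' = y−15. MRS = y'/x' = p_x/p_y.
After buying the subsistence bundle (15, 15), a share 0.5 of the remaining income goes to x: x* = 15 + 0.5·(I − 15p_x − 15p_y)/p_x.
Discretionary income = 412 − 15·0.98 − 15·11 = 232.3; x* = 15 + 0.5·232.3/0.98 = 133.5204.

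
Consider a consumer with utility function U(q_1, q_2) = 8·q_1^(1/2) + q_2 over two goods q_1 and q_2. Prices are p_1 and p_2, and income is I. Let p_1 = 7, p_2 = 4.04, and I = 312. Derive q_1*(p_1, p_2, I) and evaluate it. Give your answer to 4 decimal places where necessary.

q_1* = 5.3295

Set MRS = p_1/p_2: 4·q_1^(−1/2) = p_1/p_2.
Solve: √q_1 = 4·p_2/p_1, so q_1*(p_1,p_2) = (4·p_2/p_1)², and q_2* = (I − p_1·q_1*)/p_2.
Plugging in: q_1* = (4·4.04/7)² = 5.3295.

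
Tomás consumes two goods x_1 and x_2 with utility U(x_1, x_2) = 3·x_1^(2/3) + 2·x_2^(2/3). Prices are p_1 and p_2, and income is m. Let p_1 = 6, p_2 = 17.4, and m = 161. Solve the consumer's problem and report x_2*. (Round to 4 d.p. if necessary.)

x_2* = 0.3149

From the CES first-order condition, (3/2)·(x_2/x_1)^(1/3) = p_1/p_2.
Hence x_2/x_1 = ((2/3)·p_1/p_2)^(1/(1/3)), i.e. raised to the 3 power.
With the ratio pinned down, the budget gives x_1* = m/(p_1 + p_2·(x_2/x_1)) and x_2* = (x_2/x_1)·x_1*.
Numerically x_2/x_1 = 0.012149, so x_1* = 161/(6 + 17.4·0.012149) = 25.9201 and x_2* = 0.012149·25.9201 = 0.3149.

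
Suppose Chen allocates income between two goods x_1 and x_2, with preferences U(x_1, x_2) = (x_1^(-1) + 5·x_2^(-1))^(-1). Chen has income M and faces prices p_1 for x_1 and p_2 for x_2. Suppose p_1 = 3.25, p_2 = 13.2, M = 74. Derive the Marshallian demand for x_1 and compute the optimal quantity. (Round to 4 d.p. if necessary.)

From the CES first-order condition, (1/5)·(x_2/x_1)^(2) = p_1/p_2.
Solve for the ratio: x_2/x_1 = [5·p_1/p_2]^(0.5).
Substitute x_2 = (x_2/x_1)·x_1 into the budget: x_1* = M/(p_1 + p_2·(x_2/x_1)).
Numerically x_2/x_1 = 1.109532, so x_1* = 74/(3.25 + 13.2·1.109532) = 4.135.

x_1* = 4.135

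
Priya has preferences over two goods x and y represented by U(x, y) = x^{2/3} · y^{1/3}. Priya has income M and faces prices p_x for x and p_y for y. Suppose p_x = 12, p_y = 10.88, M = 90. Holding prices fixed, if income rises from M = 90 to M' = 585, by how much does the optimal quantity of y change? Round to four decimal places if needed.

Demand: x*(p_x,p_y,M) = 2/3·M/p_x and y* = 1/3·M/p_y.
At p_x=12, p_y=10.88, M=90: y* = 1/3·90/10.88 = 2.7574.
At M' = 585: y* = 17.9228. Change: 17.9228 − 2.7574 = 15.1654.

Δy* = 15.1654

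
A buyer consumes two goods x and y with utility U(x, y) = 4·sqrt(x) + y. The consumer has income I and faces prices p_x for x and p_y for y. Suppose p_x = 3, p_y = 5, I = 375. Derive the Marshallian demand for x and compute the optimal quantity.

x* = 11.1111

Set MRS = p_x/p_y: 2·x^(−1/2) = p_x/p_y.
Thus x* = (2·p_y/p_x)² — independent of I — with the rest of income spent on y.
Plugging in: x* = (2·5/3)² = 11.1111.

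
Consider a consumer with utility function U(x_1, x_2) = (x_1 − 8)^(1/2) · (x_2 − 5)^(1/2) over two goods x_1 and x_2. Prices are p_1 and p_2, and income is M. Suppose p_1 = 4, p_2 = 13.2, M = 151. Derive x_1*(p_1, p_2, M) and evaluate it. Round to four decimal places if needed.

This is Cobb-Douglas in (x_1−8, x_2−5): tangency gives 0.5·p_2·(x_2−5) = 0.5·p_1·(x_1−8).
After buying the subsistence bundle (8, 5), a share 0.5 of the remaining income goes to x_1: x_1* = 8 + 0.5·(M − 8p_1 − 5p_2)/p_1.
Discretionary income = 151 − 8·4 − 5·13.2 = 53; x_1* = 8 + 0.5·53/4 = 14.625.

x_1* = 14.625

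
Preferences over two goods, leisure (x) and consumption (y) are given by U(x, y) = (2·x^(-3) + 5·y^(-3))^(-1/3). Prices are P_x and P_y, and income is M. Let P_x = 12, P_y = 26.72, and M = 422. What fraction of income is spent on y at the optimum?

From the CES first-order condition, (2/5)·(y/x)^(4) = P_x/P_y.
Hence y/x = ((5/2)·P_x/P_y)^(1/(4)), i.e. raised to the 0.25 power.
With the ratio pinned down, the budget gives x* = M/(P_x + P_y·(y/x)) and y* = (y/x)·x*.
Numerically y/x = 1.029369, so x* = 422/(12 + 26.72·1.029369) = 10.6823 and y* = 1.029369·10.6823 = 10.996.
Expenditure on y: 26.72·10.996 = 293.8129; share = 0.6962.

share on y = 0.6962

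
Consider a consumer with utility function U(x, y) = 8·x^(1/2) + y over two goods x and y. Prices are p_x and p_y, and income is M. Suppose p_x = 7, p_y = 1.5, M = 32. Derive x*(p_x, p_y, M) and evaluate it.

MU_x = 4/√x, MU_y = 1. Tangency: 4/√x = p_x/p_y.
Solve: √x = 4·p_y/p_x, so x*(p_x,p_y) = (4·p_y/p_x)², and y* = (M − p_x·x*)/p_y.
Plugging in: x* = (4·1.5/7)² = 0.7347.

x* = 0.7347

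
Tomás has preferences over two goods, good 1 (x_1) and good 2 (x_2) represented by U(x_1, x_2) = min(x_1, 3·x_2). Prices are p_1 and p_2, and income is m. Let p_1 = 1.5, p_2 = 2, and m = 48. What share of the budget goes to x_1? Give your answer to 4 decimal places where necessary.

share on x_1 = 0.6923

Leontief preferences: the optimum is at the kink where x_1/3 = x_2/1, i.e. x_2 = (1/3)·x_1.
Budget: p_1·x_1 + p_2·(1/3)·x_1 = m, so (3·p_1 + p_2)·x_1 = 3·m.
Demand: x_1*(p_1,p_2,m) = 3·m/(3·p_1 + p_2), x_2* = m/(3·p_1 + p_2).
Here 3·1.5 + 2 = 6.5, giving x_1* = 22.1538 and x_2* = 7.3846.
Expenditure on x_1: 1.5·22.1538 = 33.2308; share = 0.6923.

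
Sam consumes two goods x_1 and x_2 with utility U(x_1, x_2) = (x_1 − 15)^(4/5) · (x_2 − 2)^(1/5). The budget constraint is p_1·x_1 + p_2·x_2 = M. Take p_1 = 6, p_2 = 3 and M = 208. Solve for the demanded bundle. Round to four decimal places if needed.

x_1* = 29.9333, x_2* = 9.4667

Discretionary income = 208 − 15·6 − 2·3 = 112; x_1* = 15 + 0.8·112/6 = 29.9333; x_2* = 2 + 0.2·112/3 = 9.4667.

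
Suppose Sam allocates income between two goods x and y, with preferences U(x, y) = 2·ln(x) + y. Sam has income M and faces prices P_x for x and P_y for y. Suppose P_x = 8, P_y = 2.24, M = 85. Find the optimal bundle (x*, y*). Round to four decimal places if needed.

At the given prices: x* = 2·2.24/8 = 0.56, and y* = 35.9464.

x* = 0.56, y* = 35.9464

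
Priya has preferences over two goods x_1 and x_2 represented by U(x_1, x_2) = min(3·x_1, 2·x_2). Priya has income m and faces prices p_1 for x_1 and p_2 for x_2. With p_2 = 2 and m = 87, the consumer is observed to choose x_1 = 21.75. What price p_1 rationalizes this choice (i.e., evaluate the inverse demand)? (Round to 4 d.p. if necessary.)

Leontief preferences: the optimum is at the kink where x_1/2 = x_2/3, i.e. x_2 = (3/2)·x_1.
Budget: p_1·x_1 + p_2·(3/2)·x_1 = m, so (2·p_1 + 3·p_2)·x_1 = 2·m.
Demand: x_1*(p_1,p_2,m) = 2·m/(2·p_1 + 3·p_2), x_2* = 3·m/(2·p_1 + 3·p_2).
Set x_1* = 21.75 in the demand function and solve for p_1: p_1 = 1.

p_1 = 1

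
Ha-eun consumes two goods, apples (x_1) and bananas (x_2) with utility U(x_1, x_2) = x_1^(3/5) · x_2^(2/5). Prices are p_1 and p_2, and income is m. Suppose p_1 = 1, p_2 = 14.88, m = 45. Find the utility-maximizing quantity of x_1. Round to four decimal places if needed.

x_1* = 27

The MRS is (3/2)·x_2/x_1. Set MRS = p_1/p_2.
Rearranging, p_2·x_2 = (2/3)·p_1·x_1. Substituting into the budget gives p_1·x_1·(1 + (2/3)) = m.
Demand: x_1*(p_1,p_2,m) = 0.6·m/p_1 and x_2* = 0.4·m/p_2.
At p_1=1, p_2=14.88, m=45: x_1* = 0.6·45/1 = 27.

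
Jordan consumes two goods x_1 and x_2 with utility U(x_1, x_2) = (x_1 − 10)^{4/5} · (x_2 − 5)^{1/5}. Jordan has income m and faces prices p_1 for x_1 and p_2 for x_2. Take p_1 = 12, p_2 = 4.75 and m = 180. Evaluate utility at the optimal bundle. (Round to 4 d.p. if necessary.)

V = 2.2045

MRS = 4·(x_2−5)/(x_1−10). Tangency with p_1/p_2 gives x_2−5 = (1/4)·(p_1/p_2)·(x_1−10).
Substituting into the budget: x_1* = 10 + 0.8·(m − 10·p_1 − 5·p_2)/p_1, and x_2* = 5 + 0.2·(…)/p_2.
Discretionary income = 180 − 10·12 − 5·4.75 = 36.25; x_1* = 10 + 0.8·36.25/12 = 12.4167; x_2* = 5 + 0.2·36.25/4.75 = 6.5263.
Utility at the optimum: U(12.4167, 6.5263) = 2.2045.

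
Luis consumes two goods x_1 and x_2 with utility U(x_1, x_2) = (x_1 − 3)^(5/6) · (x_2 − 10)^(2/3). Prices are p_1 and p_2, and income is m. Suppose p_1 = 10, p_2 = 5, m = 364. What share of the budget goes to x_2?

share on x_2 = 0.4841

After buying the subsistence bundle (3, 10), a share 5/9 of the remaining income goes to x_1: x_1* = 3 + 5/9·(m − 3p_1 − 10p_2)/p_1.
Discretionary income = 364 − 3·10 − 10·5 = 284; x_1* = 3 + 5/9·284/10 = 18.7778; x_2* = 10 + 4/9·284/5 = 35.2444.
Expenditure on x_2: 5·35.2444 = 176.2222; share = 0.4841.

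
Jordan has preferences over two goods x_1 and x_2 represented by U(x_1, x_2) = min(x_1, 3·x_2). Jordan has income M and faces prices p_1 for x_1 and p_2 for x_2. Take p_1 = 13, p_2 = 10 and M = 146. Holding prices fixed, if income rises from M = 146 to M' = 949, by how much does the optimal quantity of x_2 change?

Δx_2* = 16.3878

With perfect complements, no substitution: consume in ratio x_1:x_2 = 3:1.
Budget: p_1·x_1 + p_2·(1/3)·x_1 = M, so (3·p_1 + p_2)·x_1 = 3·M.
Demand: x_1*(p_1,p_2,M) = 3·M/(3·p_1 + p_2), x_2* = M/(3·p_1 + p_2).
Here 3·13 + 10 = 49, giving x_2* = 2.9796.
At M' = 949: x_2* = 19.3673. Change: 19.3673 − 2.9796 = 16.3878.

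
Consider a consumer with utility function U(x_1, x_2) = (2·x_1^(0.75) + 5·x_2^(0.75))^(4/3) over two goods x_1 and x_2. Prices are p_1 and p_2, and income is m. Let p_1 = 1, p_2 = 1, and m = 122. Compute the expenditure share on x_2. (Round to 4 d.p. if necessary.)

share on x_2 = 0.975

From the CES first-order condition, (2/5)·(x_2/x_1)^(0.25) = p_1/p_2.
Solve for the ratio: x_2/x_1 = [(5/2)·p_1/p_2]^(4).
With the ratio pinned down, the budget gives x_1* = m/(p_1 + p_2·(x_2/x_1)) and x_2* = (x_2/x_1)·x_1*.
Numerically x_2/x_1 = 39.0625, so x_1* = 122/(1 + 1·39.0625) = 3.0452 and x_2* = 39.0625·3.0452 = 118.9548.
Expenditure on x_2: 1·118.9548 = 118.9548; share = 0.975.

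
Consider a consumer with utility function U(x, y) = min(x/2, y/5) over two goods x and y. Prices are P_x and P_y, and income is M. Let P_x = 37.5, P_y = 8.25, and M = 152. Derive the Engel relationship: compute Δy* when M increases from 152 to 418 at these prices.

Leontief preferences: the optimum is at the kink where x/2 = y/5, i.e. y = (5/2)·x.
Budget: P_x·x + P_y·(5/2)·x = M, so (2·P_x + 5·P_y)·x = 2·M.
Demand: x*(P_x,P_y,M) = 2·M/(2·P_x + 5·P_y), y* = 5·M/(2·P_x + 5·P_y).
Here 2·37.5 + 5·8.25 = 116.25, giving y* = 6.5376.
At M' = 418: y* = 17.9785. Change: 17.9785 − 6.5376 = 11.4409.

Δy* = 11.4409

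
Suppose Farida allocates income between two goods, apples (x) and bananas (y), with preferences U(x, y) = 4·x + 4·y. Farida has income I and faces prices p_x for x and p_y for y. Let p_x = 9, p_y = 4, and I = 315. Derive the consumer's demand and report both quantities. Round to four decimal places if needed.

Perfect substitutes: compare marginal utility per dollar. 4/p_x vs 4/p_y → 0.4444 vs 1.
y gives more utility per dollar, so spend all income on y: y* = I/p_y, x* = 0.
Numerically: x* = 0, y* = 78.75.

x* = 0, y* = 78.75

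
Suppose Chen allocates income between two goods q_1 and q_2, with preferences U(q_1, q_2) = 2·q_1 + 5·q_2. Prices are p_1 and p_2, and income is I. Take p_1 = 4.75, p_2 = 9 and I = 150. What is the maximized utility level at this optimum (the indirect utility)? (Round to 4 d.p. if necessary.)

V = 83.3333

Perfect substitutes: compare marginal utility per dollar. 2/p_1 vs 5/p_2 → 0.4211 vs 0.5556.
q_2 gives more utility per dollar, so spend all income on q_2: q_2* = I/p_2, q_1* = 0.
Numerically: q_1* = 0, q_2* = 16.6667.
Utility at the optimum: U(0, 16.6667) = 83.3333.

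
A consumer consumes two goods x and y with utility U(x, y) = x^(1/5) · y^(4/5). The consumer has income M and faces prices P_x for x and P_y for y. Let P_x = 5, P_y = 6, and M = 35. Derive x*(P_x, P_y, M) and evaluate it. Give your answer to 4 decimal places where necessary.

x* = 1.4

The MRS is (1/4)·y/x. Set MRS = P_x/P_y.
Rearranging, P_y·y = 4·P_x·x. Substituting into the budget gives P_x·x·(1 + 4) = M.
Demand: x*(P_x,P_y,M) = 0.2·M/P_x and y* = 0.8·M/P_y.
At P_x=5, P_y=6, M=35: x* = 0.2·35/5 = 1.4.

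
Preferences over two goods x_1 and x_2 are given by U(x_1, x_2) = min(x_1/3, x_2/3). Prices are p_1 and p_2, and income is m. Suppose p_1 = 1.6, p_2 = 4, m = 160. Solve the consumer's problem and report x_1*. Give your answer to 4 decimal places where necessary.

x_1* = 28.5714

With perfect complements, no substitution: consume in ratio x_1:x_2 = 3:3.
Budget: p_1·x_1 + p_2·x_1 = m, so (3·p_1 + 3·p_2)·x_1 = 3·m.
Demand: x_1*(p_1,p_2,m) = 3·m/(3·p_1 + 3·p_2), x_2* = 3·m/(3·p_1 + 3·p_2).
Here 3·1.6 + 3·4 = 16.8, giving x_1* = 28.5714.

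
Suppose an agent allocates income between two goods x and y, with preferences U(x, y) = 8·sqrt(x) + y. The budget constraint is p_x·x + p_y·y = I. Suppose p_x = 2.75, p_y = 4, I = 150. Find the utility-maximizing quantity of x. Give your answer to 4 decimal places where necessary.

x* = 33.8512

MU_x = 4/√x, MU_y = 1. Tangency: 4/√x = p_x/p_y.
Thus x* = (4·p_y/p_x)² — independent of I — with the rest of income spent on y.
Plugging in: x* = (4·4/2.75)² = 33.8512.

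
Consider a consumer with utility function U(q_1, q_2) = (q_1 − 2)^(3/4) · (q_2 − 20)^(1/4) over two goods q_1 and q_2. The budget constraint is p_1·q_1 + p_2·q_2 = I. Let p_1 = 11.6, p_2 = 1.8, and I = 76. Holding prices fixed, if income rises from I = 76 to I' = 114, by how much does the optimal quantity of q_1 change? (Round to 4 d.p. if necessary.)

Δq_1* = 2.4569

This is Cobb-Douglas in (q_1−2, q_2−20): tangency gives 0.75·p_2·(q_2−20) = 0.25·p_1·(q_1−2).
Substituting into the budget: q_1* = 2 + 0.75·(I − 2·p_1 − 20·p_2)/p_1, and q_2* = 20 + 0.25·(…)/p_2.
Discretionary income = 76 − 2·11.6 − 20·1.8 = 16.8; q_1* = 2 + 0.75·16.8/11.6 = 3.0862.
At I' = 114: q_1* = 5.5431. Change: 5.5431 − 3.0862 = 2.4569.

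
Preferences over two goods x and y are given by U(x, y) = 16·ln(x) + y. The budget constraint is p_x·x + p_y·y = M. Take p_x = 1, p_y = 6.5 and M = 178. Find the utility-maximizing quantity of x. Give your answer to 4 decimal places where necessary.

MU_x = 16/x, MU_y = 1. Tangency: 16/x = p_x/p_y.
So x*(p_x,p_y) = 16·p_y/p_x, independent of income; and y* = (M − 16·p_y)/p_y.
At the given prices: x* = 16·6.5/1 = 104.

x* = 104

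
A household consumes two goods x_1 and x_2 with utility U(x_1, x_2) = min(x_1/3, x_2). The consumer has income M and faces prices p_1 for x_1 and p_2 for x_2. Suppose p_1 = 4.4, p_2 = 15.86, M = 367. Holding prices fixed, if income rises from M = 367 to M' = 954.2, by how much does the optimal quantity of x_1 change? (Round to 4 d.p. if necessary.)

With perfect complements, no substitution: consume in ratio x_1:x_2 = 3:1.
Budget: p_1·x_1 + p_2·(1/3)·x_1 = M, so (3·p_1 + p_2)·x_1 = 3·M.
Demand: x_1*(p_1,p_2,M) = 3·M/(3·p_1 + p_2), x_2* = M/(3·p_1 + p_2).
Here 3·4.4 + 15.86 = 29.06, giving x_1* = 37.8871.
At M' = 954.2: x_1* = 98.5065. Change: 98.5065 − 37.8871 = 60.6194.

Δx_1* = 60.6194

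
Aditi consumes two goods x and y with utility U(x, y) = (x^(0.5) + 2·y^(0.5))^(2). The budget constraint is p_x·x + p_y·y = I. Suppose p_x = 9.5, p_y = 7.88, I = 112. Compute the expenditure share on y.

MRS = MU_x/MU_y = (1/2)·(y/x)^(0.5). Set equal to p_x/p_y.
Solve for the ratio: y/x = [2·p_x/p_y]^(2).
With the ratio pinned down, the budget gives x* = I/(p_x + p_y·(y/x)) and y* = (y/x)·x*.
Numerically y/x = 5.813729, so x* = 112/(9.5 + 7.88·5.813729) = 2.0249 and y* = 5.813729·2.0249 = 11.772.
Expenditure on y: 7.88·11.772 = 92.7637; share = 0.8282.

share on y = 0.8282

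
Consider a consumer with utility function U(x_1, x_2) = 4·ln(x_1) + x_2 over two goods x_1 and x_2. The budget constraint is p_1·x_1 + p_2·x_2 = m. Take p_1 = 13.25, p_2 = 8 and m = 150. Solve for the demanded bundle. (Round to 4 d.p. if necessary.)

x_1* = 2.4151, x_2* = 14.75

MU_x_1 = 4/x_1, MU_x_2 = 1. Tangency: 4/x_1 = p_1/p_2.
So x_1*(p_1,p_2) = 4·p_2/p_1, independent of income; and x_2* = (m − 4·p_2)/p_2.
At the given prices: x_1* = 4·8/13.25 = 2.4151, and x_2* = 14.75.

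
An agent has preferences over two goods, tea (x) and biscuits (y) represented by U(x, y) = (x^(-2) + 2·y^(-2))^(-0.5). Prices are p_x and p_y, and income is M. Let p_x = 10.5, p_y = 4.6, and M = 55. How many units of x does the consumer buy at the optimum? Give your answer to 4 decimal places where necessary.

Substitute y = (y/x)·x into the budget: x* = M/(p_x + p_y·(y/x)).
Numerically y/x = 1.658901, so x* = 55/(10.5 + 4.6·1.658901) = 3.0335.

x* = 3.0335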